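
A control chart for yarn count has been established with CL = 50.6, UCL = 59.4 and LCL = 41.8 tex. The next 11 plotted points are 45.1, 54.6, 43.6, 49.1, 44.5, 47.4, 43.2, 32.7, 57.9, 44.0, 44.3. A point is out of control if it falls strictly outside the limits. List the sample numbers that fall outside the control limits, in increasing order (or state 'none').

8

Compare each point to [41.8, 59.4]: sample 8 = 32.7 < LCL.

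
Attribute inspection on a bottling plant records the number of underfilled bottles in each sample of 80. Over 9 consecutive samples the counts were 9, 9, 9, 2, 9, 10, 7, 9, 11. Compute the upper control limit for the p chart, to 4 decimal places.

0.2066

p̄ = Σdᵢ / (k·n) = 75 / (9 × 80) = 0.10417
UCL = p̄ + 3·√(p̄(1−p̄)/n) = 0.10417 + 3 × √(0.10417×0.89583/80) = 0.10417 + 3 × 0.03415 = 0.20663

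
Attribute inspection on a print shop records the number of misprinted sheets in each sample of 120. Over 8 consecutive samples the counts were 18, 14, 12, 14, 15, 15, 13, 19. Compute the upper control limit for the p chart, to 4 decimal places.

0.2156

p̄ = Σdᵢ / (k·n) = 120 / (8 × 120) = 0.12500
UCL = p̄ + 3·√(p̄(1−p̄)/n) = 0.12500 + 3 × √(0.12500×0.87500/120) = 0.12500 + 3 × 0.03019 = 0.21557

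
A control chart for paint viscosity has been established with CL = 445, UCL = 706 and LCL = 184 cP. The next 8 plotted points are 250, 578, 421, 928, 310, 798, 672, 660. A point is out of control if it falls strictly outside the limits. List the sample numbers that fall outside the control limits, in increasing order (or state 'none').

4, 6

Compare each point to [184, 706]: sample 4 = 928 > UCL; sample 6 = 798 > UCL.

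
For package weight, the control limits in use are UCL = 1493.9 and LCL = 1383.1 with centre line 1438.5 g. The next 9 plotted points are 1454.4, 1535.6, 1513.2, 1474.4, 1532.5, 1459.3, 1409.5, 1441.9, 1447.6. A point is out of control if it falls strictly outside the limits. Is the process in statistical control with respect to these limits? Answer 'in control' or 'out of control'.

Compare each point to [1383.1, 1493.9]: sample 2 = 1535.6 > UCL; sample 3 = 1513.2 > UCL; sample 5 = 1532.5 > UCL.

out of control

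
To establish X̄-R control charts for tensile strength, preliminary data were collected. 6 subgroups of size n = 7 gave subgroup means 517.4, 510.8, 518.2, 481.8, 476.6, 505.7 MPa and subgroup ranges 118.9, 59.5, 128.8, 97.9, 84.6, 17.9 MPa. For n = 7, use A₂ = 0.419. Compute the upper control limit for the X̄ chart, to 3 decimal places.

537.197

X̄̄ = (517.4 + 510.8 + 518.2 + 481.8 + 476.6 + 505.7) / 6 = 3010.5000 / 6 = 501.7500
R̄ = (118.9 + 59.5 + 128.8 + 97.9 + 84.6 + 17.9) / 6 = 507.6000 / 6 = 84.6000
UCL = X̄̄ + A₂·R̄ = 501.7500 + 0.419 × 84.6000 = 537.1974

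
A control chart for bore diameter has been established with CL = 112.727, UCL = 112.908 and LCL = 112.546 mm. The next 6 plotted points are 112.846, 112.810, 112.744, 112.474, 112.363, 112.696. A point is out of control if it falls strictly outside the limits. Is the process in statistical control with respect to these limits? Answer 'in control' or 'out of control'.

Compare each point to [112.546, 112.908]: sample 4 = 112.474 < LCL; sample 5 = 112.363 < LCL.

out of control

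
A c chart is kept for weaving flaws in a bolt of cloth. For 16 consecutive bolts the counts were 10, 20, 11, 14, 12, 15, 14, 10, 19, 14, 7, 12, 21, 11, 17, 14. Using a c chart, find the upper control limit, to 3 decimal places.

c̄ = (10 + 20 + 11 + 14 + 12 + 15 + 14 + 10 + 19 + 14 + 7 + 12 + 21 + 11 + 17 + 14) / 16 = 221 / 16 = 13.8125
UCL = c̄ + 3√c̄ = 13.8125 + 3 × √13.8125 = 13.8125 + 3 × 3.7165 = 24.9621

24.962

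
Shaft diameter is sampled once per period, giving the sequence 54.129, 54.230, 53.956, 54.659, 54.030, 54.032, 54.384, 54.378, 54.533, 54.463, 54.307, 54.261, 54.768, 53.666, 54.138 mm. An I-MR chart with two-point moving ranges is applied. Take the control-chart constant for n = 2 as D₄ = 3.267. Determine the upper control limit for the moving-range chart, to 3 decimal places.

1.068

Moving ranges: 0.101, 0.274, 0.703, 0.629, 0.002, 0.352, 0.006, 0.155, 0.070, 0.156, 0.046, 0.507, 1.102, 0.472; M̄R̄ = 4.5750 / 14 = 0.3268
UCL_MR = D₄·M̄R̄ = 3.267 × 0.3268 = 1.0676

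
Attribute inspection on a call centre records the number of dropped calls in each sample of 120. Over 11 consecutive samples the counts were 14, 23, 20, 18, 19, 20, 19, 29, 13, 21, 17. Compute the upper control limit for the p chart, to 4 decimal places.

p̄ = Σdᵢ / (k·n) = 213 / (11 × 120) = 0.16136
UCL = p̄ + 3·√(p̄(1−p̄)/n) = 0.16136 + 3 × √(0.16136×0.83864/120) = 0.16136 + 3 × 0.03358 = 0.26211

0.2621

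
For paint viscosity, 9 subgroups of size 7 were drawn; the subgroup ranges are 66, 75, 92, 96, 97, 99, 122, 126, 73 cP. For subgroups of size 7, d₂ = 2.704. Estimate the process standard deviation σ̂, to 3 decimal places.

R̄ = (66 + 75 + 92 + 96 + 97 + 99 + 122 + 126 + 73) / 9 = 94.0000
σ̂ = R̄ / d₂ = 94.0000 / 2.704 = 34.7633

34.763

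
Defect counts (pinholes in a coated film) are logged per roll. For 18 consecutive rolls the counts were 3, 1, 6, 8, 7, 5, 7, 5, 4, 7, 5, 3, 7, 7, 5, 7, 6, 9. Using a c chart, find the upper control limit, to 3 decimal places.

c̄ = (3 + 1 + 6 + 8 + 7 + 5 + 7 + 5 + 4 + 7 + 5 + 3 + 7 + 7 + 5 + 7 + 6 + 9) / 18 = 102 / 18 = 5.6667
UCL = c̄ + 3√c̄ = 5.6667 + 3 × √5.6667 = 5.6667 + 3 × 2.3805 = 12.8081

12.808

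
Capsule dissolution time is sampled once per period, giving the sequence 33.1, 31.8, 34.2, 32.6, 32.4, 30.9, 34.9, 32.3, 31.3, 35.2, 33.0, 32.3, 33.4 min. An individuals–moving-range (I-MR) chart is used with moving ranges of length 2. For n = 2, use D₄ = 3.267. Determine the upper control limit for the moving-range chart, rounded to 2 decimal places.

6.13

Moving ranges: 1.3, 2.4, 1.6, 0.2, 1.5, 4.0, 2.6, 1.0, 3.9, 2.2, 0.7, 1.1; M̄R̄ = 22.5000 / 12 = 1.8750
UCL_MR = D₄·M̄R̄ = 3.267 × 1.8750 = 6.1256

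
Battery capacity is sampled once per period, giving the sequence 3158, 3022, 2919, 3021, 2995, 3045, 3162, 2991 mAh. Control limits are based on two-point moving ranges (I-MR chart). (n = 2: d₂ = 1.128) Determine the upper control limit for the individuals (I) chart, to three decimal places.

X̄ = (3158 + 3022 + 2919 + 3021 + 2995 + 3045 + 3162 + 2991) / 8 = 3039.1250
Moving ranges: 136, 103, 102, 26, 50, 117, 171; M̄R̄ = 705.0000 / 7 = 100.7143
UCL = X̄ + 3·M̄R̄/d₂ = 3039.1250 + 3 × 100.7143 / 1.128 = 3306.9821

3306.982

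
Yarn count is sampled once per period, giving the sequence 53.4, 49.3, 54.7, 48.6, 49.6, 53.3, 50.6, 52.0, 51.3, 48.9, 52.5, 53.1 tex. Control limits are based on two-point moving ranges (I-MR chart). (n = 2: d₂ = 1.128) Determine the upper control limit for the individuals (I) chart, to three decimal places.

59.106

X̄ = (53.4 + 49.3 + 54.7 + 48.6 + 49.6 + 53.3 + 50.6 + 52.0 + 51.3 + 48.9 + 52.5 + 53.1) / 12 = 51.4417
Moving ranges: 4.1, 5.4, 6.1, 1.0, 3.7, 2.7, 1.4, 0.7, 2.4, 3.6, 0.6; M̄R̄ = 31.7000 / 11 = 2.8818
UCL = X̄ + 3·M̄R̄/d₂ = 51.4417 + 3 × 2.8818 / 1.128 = 59.1061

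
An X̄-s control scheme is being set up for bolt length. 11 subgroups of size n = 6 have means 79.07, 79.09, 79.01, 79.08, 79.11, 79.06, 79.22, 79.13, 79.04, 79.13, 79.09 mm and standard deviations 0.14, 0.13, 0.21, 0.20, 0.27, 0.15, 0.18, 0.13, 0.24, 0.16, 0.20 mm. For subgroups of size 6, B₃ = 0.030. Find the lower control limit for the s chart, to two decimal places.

s̄ = (0.14 + 0.13 + 0.21 + 0.20 + 0.27 + 0.15 + 0.18 + 0.13 + 0.24 + 0.16 + 0.20) / 11 = 0.1827
LCL_s = B₃·s̄ = 0.030 × 0.1827 = 0.0055

0.01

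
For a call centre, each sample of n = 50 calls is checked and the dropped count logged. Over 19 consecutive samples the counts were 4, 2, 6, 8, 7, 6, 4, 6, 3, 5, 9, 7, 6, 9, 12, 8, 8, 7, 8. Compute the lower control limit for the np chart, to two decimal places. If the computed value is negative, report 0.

0.00

p̄ = Σdᵢ / (k·n) = 125 / (19 × 50) = 0.13158
LCL = np̄ − 3·√(np̄(1−p̄)) = 6.5789 − 3 × 2.3903 = -0.5918 → 0 (negative, so LCL = 0)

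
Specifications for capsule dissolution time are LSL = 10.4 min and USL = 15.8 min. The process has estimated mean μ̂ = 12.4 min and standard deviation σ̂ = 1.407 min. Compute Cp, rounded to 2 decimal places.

Cp = (USL − LSL) / (6σ̂) = (15.8 − 10.4) / (6 × 1.407) = 5.4000 / 8.4420 = 0.6397

0.64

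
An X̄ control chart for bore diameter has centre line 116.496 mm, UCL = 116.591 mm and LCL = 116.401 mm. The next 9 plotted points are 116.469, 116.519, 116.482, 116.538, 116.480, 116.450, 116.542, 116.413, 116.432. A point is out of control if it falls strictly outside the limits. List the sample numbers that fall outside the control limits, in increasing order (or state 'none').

none

All 9 points lie within [116.401, 116.591].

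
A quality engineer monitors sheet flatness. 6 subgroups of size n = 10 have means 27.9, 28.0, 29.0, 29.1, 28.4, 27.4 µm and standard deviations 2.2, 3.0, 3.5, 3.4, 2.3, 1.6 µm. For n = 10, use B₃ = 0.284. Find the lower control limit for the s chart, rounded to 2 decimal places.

0.76

s̄ = (2.2 + 3.0 + 3.5 + 3.4 + 2.3 + 1.6) / 6 = 2.6667
LCL_s = B₃·s̄ = 0.284 × 2.6667 = 0.7573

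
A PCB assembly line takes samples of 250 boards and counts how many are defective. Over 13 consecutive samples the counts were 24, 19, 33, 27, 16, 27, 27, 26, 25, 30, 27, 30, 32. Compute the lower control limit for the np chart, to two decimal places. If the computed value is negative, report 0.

11.81

p̄ = Σdᵢ / (k·n) = 343 / (13 × 250) = 0.10554
LCL = np̄ − 3·√(np̄(1−p̄)) = 26.3846 − 3 × 4.8580 = 11.8107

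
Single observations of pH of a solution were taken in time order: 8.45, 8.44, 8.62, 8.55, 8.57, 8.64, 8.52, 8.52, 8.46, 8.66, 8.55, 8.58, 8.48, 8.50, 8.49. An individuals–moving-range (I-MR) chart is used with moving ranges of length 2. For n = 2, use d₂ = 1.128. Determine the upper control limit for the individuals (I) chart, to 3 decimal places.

X̄ = (8.45 + 8.44 + 8.62 + 8.55 + 8.57 + 8.64 + 8.52 + 8.52 + 8.46 + 8.66 + 8.55 + 8.58 + 8.48 + 8.50 + 8.49) / 15 = 8.5353
Moving ranges: 0.01, 0.18, 0.07, 0.02, 0.07, 0.12, 0.00, 0.06, 0.20, 0.11, 0.03, 0.10, 0.02, 0.01; M̄R̄ = 1.0000 / 14 = 0.0714
UCL = X̄ + 3·M̄R̄/d₂ = 8.5353 + 3 × 0.0714 / 1.128 = 8.7253

8.725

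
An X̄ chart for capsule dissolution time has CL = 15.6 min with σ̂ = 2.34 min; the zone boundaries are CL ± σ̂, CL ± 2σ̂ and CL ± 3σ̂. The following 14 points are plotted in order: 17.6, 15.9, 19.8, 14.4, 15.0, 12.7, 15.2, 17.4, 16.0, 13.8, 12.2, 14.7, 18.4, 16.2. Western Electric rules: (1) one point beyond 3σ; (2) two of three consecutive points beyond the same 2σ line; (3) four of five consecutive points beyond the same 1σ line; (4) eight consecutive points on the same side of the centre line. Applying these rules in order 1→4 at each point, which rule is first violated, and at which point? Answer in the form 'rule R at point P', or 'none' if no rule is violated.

none

Zone of each point (C = within 1σ̂, B = 1σ̂–2σ̂, A = 2σ̂–3σ̂, * = beyond 3σ̂; sign = side of CL): 1:+C, 2:+C, 3:+B, 4:-C, 5:-C, 6:-B, 7:-C, 8:+C, 9:+C, 10:-C, 11:-B, 12:-C, 13:+B, 14:+C
No rule fires across all 14 points.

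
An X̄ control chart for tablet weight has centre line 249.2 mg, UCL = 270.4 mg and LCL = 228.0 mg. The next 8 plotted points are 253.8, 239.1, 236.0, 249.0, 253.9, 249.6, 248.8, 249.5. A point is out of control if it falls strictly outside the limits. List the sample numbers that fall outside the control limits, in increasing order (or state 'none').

All 8 points lie within [228.0, 270.4].

none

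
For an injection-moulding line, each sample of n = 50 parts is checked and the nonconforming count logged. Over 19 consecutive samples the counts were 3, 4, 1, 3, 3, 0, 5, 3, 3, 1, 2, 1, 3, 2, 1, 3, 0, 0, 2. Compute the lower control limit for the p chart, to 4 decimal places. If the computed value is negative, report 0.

0.0000

p̄ = Σdᵢ / (k·n) = 40 / (19 × 50) = 0.04211
LCL = p̄ − 3·√(p̄(1−p̄)/n) = 0.04211 − 3 × 0.02840 = -0.04310 → 0 (negative, so LCL = 0)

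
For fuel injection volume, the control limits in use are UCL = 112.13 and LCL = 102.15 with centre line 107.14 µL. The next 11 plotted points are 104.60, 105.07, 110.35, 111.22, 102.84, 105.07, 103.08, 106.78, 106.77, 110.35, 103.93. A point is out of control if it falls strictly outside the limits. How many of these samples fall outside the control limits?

0

All 11 points lie within [102.15, 112.13].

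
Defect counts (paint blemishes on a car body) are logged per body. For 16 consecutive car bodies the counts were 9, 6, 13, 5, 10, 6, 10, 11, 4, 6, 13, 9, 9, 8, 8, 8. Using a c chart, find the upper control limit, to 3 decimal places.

c̄ = (9 + 6 + 13 + 5 + 10 + 6 + 10 + 11 + 4 + 6 + 13 + 9 + 9 + 8 + 8 + 8) / 16 = 135 / 16 = 8.4375
UCL = c̄ + 3√c̄ = 8.4375 + 3 × √8.4375 = 8.4375 + 3 × 2.9047 = 17.1517

17.152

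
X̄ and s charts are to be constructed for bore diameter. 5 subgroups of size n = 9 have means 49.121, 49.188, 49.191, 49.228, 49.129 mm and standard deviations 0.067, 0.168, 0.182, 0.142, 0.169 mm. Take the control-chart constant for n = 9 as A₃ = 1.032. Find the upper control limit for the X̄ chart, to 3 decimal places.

X̄̄ = (49.121 + 49.188 + 49.191 + 49.228 + 49.129) / 5 = 49.1714
s̄ = (0.067 + 0.168 + 0.182 + 0.142 + 0.169) / 5 = 0.1456
UCL = X̄̄ + A₃·s̄ = 49.1714 + 1.032 × 0.1456 = 49.3217

49.322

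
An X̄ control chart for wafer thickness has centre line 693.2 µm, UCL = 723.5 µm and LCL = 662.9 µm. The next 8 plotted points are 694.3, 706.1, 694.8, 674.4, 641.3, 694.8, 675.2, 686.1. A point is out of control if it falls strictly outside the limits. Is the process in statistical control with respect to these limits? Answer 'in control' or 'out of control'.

out of control

Compare each point to [662.9, 723.5]: sample 5 = 641.3 < LCL.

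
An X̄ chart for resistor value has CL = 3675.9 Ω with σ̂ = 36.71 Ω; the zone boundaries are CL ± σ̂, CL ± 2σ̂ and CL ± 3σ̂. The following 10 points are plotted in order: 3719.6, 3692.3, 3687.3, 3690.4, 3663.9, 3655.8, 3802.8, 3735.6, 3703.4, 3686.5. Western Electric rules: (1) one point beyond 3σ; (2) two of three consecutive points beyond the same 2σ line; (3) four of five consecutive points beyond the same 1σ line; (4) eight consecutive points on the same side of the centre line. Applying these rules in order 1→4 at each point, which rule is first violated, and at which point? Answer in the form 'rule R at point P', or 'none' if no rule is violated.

Zone of each point (C = within 1σ̂, B = 1σ̂–2σ̂, A = 2σ̂–3σ̂, * = beyond 3σ̂; sign = side of CL): 1:+B, 2:+C, 3:+C, 4:+C, 5:-C, 6:-C, 7:+*, 8:+B, 9:+C, 10:+C
Rule 1 (one point beyond the 3σ limits) is satisfied at point 7.

rule 1 at point 7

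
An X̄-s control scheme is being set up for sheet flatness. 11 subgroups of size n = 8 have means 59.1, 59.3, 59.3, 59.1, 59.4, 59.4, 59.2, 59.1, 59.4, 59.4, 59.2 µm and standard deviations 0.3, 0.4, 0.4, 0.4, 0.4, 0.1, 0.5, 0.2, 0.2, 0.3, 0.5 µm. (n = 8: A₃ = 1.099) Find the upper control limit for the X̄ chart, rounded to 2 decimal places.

59.63

X̄̄ = (59.1 + 59.3 + 59.3 + 59.1 + 59.4 + 59.4 + 59.2 + 59.1 + 59.4 + 59.4 + 59.2) / 11 = 59.2636
s̄ = (0.3 + 0.4 + 0.4 + 0.4 + 0.4 + 0.1 + 0.5 + 0.2 + 0.2 + 0.3 + 0.5) / 11 = 0.3364
UCL = X̄̄ + A₃·s̄ = 59.2636 + 1.099 × 0.3364 = 59.6333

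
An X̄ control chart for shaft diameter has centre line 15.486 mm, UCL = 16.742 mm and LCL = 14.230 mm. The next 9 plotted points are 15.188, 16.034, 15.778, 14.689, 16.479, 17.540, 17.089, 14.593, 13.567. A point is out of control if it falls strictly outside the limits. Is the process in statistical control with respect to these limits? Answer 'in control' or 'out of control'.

Compare each point to [14.230, 16.742]: sample 6 = 17.540 > UCL; sample 7 = 17.089 > UCL; sample 9 = 13.567 < LCL.

out of control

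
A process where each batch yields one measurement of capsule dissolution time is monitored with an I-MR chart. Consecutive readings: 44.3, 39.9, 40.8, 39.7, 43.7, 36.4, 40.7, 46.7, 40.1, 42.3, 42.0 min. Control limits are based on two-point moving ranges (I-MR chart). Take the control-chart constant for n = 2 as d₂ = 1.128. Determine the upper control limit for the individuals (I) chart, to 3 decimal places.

X̄ = (44.3 + 39.9 + 40.8 + 39.7 + 43.7 + 36.4 + 40.7 + 46.7 + 40.1 + 42.3 + 42.0) / 11 = 41.5091
Moving ranges: 4.4, 0.9, 1.1, 4.0, 7.3, 4.3, 6.0, 6.6, 2.2, 0.3; M̄R̄ = 37.1000 / 10 = 3.7100
UCL = X̄ + 3·M̄R̄/d₂ = 41.5091 + 3 × 3.7100 / 1.128 = 51.3761

51.376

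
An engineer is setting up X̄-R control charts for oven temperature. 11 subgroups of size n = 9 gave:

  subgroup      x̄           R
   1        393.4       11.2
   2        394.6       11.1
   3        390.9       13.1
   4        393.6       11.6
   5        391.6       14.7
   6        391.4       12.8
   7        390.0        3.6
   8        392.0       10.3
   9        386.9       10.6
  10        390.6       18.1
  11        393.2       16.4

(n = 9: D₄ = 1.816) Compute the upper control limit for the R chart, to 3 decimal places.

22.040

R̄ = (11.2 + 11.1 + 13.1 + 11.6 + 14.7 + 12.8 + 3.6 + 10.3 + 10.6 + 18.1 + 16.4) / 11 = 133.5000 / 11 = 12.1364
UCL_R = D₄·R̄ = 1.816 × 12.1364 = 22.0396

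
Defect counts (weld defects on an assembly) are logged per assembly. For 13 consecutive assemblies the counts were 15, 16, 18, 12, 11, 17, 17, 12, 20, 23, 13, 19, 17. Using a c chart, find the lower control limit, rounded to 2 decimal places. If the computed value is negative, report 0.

c̄ = (15 + 16 + 18 + 12 + 11 + 17 + 17 + 12 + 20 + 23 + 13 + 19 + 17) / 13 = 210 / 13 = 16.1538
LCL = c̄ − 3√c̄ = 16.1538 − 3 × 4.0192 = 4.0963

4.10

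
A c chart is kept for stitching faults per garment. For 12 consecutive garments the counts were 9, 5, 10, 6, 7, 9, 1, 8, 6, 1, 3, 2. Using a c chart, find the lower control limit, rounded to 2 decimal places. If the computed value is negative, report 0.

c̄ = (9 + 5 + 10 + 6 + 7 + 9 + 1 + 8 + 6 + 1 + 3 + 2) / 12 = 67 / 12 = 5.5833
LCL = c̄ − 3√c̄ = 5.5833 − 3 × 2.3629 = -1.5054 → 0 (cannot be negative)

0.00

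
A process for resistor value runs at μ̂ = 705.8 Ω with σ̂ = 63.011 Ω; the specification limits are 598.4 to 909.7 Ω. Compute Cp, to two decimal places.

0.82

Cp = (USL − LSL) / (6σ̂) = (909.7 − 598.4) / (6 × 63.011) = 311.3000 / 378.0660 = 0.8234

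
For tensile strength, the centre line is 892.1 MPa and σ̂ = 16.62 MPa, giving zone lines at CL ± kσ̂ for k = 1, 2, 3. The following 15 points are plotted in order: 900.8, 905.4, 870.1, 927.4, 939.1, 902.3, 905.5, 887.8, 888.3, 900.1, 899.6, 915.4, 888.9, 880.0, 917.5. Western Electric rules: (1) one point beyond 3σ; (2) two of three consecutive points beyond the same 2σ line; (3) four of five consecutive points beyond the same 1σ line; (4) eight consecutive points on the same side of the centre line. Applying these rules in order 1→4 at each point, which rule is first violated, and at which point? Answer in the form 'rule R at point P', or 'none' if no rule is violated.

Zone of each point (C = within 1σ̂, B = 1σ̂–2σ̂, A = 2σ̂–3σ̂, * = beyond 3σ̂; sign = side of CL): 1:+C, 2:+C, 3:-B, 4:+A, 5:+A, 6:+C, 7:+C, 8:-C, 9:-C, 10:+C, 11:+C, 12:+B, 13:-C, 14:-C, 15:+B
Rule 2 (two of three consecutive points beyond the same 2σ limit) is satisfied at point 5.

rule 2 at point 5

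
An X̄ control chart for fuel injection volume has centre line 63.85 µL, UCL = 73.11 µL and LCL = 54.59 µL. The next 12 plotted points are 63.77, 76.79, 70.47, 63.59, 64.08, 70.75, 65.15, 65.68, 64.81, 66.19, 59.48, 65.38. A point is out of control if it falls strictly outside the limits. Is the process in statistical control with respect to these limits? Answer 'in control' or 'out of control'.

out of control

Compare each point to [54.59, 73.11]: sample 2 = 76.79 > UCL.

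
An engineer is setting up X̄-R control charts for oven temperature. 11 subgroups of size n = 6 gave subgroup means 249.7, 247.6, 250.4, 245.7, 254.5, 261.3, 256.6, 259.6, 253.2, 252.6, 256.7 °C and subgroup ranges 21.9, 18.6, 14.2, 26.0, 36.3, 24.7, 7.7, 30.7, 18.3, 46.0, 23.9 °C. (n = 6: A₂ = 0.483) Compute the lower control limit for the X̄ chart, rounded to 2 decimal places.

241.66

X̄̄ = (249.7 + 247.6 + 250.4 + 245.7 + 254.5 + 261.3 + 256.6 + 259.6 + 253.2 + 252.6 + 256.7) / 11 = 2787.9000 / 11 = 253.4455
R̄ = (21.9 + 18.6 + 14.2 + 26.0 + 36.3 + 24.7 + 7.7 + 30.7 + 18.3 + 46.0 + 23.9) / 11 = 268.3000 / 11 = 24.3909
LCL = X̄̄ − A₂·R̄ = 253.4455 − 0.483 × 24.3909 = 241.6646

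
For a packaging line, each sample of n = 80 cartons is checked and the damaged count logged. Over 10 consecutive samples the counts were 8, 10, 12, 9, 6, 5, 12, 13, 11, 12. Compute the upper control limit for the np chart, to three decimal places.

18.597

p̄ = Σdᵢ / (k·n) = 98 / (10 × 80) = 0.12250
UCL = np̄ + 3·√(np̄(1−p̄)) = 9.8000 + 3 × √(9.8000×0.87750) = 9.8000 + 3 × 2.9325 = 18.5975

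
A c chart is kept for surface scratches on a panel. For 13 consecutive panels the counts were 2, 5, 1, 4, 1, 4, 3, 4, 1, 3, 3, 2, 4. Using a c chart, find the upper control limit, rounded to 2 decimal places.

7.91

c̄ = (2 + 5 + 1 + 4 + 1 + 4 + 3 + 4 + 1 + 3 + 3 + 2 + 4) / 13 = 37 / 13 = 2.8462
UCL = c̄ + 3√c̄ = 2.8462 + 3 × √2.8462 = 2.8462 + 3 × 1.6871 = 7.9073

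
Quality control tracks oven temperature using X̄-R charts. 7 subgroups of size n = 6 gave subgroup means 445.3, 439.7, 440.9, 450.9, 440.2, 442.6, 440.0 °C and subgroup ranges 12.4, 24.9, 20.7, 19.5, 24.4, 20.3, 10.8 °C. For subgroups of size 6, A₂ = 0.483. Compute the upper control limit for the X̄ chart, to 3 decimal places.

X̄̄ = (445.3 + 439.7 + 440.9 + 450.9 + 440.2 + 442.6 + 440.0) / 7 = 3099.6000 / 7 = 442.8000
R̄ = (12.4 + 24.9 + 20.7 + 19.5 + 24.4 + 20.3 + 10.8) / 7 = 133.0000 / 7 = 19.0000
UCL = X̄̄ + A₂·R̄ = 442.8000 + 0.483 × 19.0000 = 451.9770

451.977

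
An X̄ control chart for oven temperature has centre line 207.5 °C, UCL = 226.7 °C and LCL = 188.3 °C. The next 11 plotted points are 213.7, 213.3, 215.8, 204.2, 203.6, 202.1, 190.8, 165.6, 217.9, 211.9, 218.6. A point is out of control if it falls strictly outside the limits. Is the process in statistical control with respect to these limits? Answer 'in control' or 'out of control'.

Compare each point to [188.3, 226.7]: sample 8 = 165.6 < LCL.

out of control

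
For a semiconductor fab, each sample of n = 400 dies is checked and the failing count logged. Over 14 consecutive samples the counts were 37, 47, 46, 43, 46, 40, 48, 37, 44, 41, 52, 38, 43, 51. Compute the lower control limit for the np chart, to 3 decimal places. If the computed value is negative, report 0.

p̄ = Σdᵢ / (k·n) = 613 / (14 × 400) = 0.10946
LCL = np̄ − 3·√(np̄(1−p̄)) = 43.7857 − 3 × 6.2444 = 25.0525

25.052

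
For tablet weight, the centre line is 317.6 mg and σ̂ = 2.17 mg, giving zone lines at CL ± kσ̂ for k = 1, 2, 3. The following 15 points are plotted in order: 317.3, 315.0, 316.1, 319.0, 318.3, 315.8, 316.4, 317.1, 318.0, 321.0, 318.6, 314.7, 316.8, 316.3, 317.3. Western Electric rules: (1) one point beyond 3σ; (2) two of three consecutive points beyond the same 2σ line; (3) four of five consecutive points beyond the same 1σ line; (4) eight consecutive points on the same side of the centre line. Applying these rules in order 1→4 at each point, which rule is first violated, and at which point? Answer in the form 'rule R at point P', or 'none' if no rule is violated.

Zone of each point (C = within 1σ̂, B = 1σ̂–2σ̂, A = 2σ̂–3σ̂, * = beyond 3σ̂; sign = side of CL): 1:-C, 2:-B, 3:-C, 4:+C, 5:+C, 6:-C, 7:-C, 8:-C, 9:+C, 10:+B, 11:+C, 12:-B, 13:-C, 14:-C, 15:-C
No rule fires across all 15 points.

none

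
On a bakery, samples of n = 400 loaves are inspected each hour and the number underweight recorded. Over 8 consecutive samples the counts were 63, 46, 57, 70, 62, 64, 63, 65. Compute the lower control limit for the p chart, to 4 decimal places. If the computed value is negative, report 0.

p̄ = Σdᵢ / (k·n) = 490 / (8 × 400) = 0.15313
LCL = p̄ − 3·√(p̄(1−p̄)/n) = 0.15313 − 3 × 0.01801 = 0.09911

0.0991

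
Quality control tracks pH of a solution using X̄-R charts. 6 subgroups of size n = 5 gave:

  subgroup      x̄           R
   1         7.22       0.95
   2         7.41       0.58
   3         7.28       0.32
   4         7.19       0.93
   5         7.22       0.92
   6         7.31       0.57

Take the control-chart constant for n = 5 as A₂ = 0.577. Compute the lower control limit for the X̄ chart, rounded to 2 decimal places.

6.86

X̄̄ = (7.22 + 7.41 + 7.28 + 7.19 + 7.22 + 7.31) / 6 = 43.6300 / 6 = 7.2717
R̄ = (0.95 + 0.58 + 0.32 + 0.93 + 0.92 + 0.57) / 6 = 4.2700 / 6 = 0.7117
LCL = X̄̄ − A₂·R̄ = 7.2717 − 0.577 × 0.7117 = 6.8610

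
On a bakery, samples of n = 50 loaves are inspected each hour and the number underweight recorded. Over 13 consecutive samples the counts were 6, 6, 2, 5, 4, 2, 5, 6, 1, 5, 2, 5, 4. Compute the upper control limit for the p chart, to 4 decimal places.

p̄ = Σdᵢ / (k·n) = 53 / (13 × 50) = 0.08154
UCL = p̄ + 3·√(p̄(1−p̄)/n) = 0.08154 + 3 × √(0.08154×0.91846/50) = 0.08154 + 3 × 0.03870 = 0.19764

0.1976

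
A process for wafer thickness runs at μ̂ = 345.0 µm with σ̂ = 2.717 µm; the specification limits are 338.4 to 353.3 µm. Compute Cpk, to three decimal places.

0.810

Cpu = (USL − μ̂) / (3σ̂) = (353.3 − 345.0) / (3 × 2.717) = 1.0183; Cpl = (μ̂ − LSL) / (3σ̂) = (345.0 − 338.4) / (3 × 2.717) = 0.8097; Cpk = min(Cpu, Cpl) = 0.8097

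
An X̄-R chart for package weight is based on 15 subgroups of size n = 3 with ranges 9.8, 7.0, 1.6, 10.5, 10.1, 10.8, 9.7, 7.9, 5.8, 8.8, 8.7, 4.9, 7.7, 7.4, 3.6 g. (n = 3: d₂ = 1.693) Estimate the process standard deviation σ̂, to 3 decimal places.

R̄ = (9.8 + 7.0 + 1.6 + 10.5 + 10.1 + 10.8 + 9.7 + 7.9 + 5.8 + 8.8 + 8.7 + 4.9 + 7.7 + 7.4 + 3.6) / 15 = 7.6200
σ̂ = R̄ / d₂ = 7.6200 / 1.693 = 4.5009

4.501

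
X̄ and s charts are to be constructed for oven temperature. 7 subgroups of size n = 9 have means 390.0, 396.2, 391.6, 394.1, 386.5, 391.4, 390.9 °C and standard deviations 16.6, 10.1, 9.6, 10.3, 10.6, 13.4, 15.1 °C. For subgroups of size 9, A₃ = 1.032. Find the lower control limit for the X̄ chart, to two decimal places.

378.89

X̄̄ = (390.0 + 396.2 + 391.6 + 394.1 + 386.5 + 391.4 + 390.9) / 7 = 391.5286
s̄ = (16.6 + 10.1 + 9.6 + 10.3 + 10.6 + 13.4 + 15.1) / 7 = 12.2429
LCL = X̄̄ − A₃·s̄ = 391.5286 − 1.032 × 12.2429 = 378.8939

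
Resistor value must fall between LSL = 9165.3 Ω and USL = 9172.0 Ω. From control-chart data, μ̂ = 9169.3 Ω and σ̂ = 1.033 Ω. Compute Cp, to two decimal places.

Cp = (USL − LSL) / (6σ̂) = (9172.0 − 9165.3) / (6 × 1.033) = 6.7000 / 6.1980 = 1.0810

1.08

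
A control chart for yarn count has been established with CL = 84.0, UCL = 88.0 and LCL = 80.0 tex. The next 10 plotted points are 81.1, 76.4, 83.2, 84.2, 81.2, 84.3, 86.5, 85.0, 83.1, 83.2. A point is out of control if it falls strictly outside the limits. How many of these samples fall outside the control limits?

1

Compare each point to [80.0, 88.0]: sample 2 = 76.4 < LCL.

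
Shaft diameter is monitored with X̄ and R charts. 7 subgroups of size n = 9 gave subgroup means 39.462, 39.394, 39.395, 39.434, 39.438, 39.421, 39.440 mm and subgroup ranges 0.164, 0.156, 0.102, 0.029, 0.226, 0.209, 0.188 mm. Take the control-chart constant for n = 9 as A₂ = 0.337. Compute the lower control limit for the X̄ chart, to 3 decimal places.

39.375

X̄̄ = (39.462 + 39.394 + 39.395 + 39.434 + 39.438 + 39.421 + 39.440) / 7 = 275.9840 / 7 = 39.4263
R̄ = (0.164 + 0.156 + 0.102 + 0.029 + 0.226 + 0.209 + 0.188) / 7 = 1.0740 / 7 = 0.1534
LCL = X̄̄ − A₂·R̄ = 39.4263 − 0.337 × 0.1534 = 39.3746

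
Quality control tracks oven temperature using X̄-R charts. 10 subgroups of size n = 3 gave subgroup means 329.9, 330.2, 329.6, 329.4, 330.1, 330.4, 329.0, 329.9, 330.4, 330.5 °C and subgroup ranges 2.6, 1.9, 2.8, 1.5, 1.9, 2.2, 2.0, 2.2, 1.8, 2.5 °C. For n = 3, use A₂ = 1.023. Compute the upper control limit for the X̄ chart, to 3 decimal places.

X̄̄ = (329.9 + 330.2 + 329.6 + 329.4 + 330.1 + 330.4 + 329.0 + 329.9 + 330.4 + 330.5) / 10 = 3299.4000 / 10 = 329.9400
R̄ = (2.6 + 1.9 + 2.8 + 1.5 + 1.9 + 2.2 + 2.0 + 2.2 + 1.8 + 2.5) / 10 = 21.4000 / 10 = 2.1400
UCL = X̄̄ + A₂·R̄ = 329.9400 + 1.023 × 2.1400 = 332.1292

332.129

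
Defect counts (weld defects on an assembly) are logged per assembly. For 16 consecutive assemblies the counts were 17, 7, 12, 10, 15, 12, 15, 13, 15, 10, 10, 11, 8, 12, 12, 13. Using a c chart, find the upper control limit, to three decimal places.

c̄ = (17 + 7 + 12 + 10 + 15 + 12 + 15 + 13 + 15 + 10 + 10 + 11 + 8 + 12 + 12 + 13) / 16 = 192 / 16 = 12.0000
UCL = c̄ + 3√c̄ = 12.0000 + 3 × √12.0000 = 12.0000 + 3 × 3.4641 = 22.3923

22.392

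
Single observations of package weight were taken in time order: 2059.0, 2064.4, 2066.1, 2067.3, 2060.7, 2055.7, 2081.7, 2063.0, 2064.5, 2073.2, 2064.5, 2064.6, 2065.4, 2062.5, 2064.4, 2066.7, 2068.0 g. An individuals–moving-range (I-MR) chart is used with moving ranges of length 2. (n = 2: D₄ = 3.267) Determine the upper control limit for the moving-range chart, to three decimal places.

18.949

Moving ranges: 5.4, 1.7, 1.2, 6.6, 5.0, 26.0, 18.7, 1.5, 8.7, 8.7, 0.1, 0.8, 2.9, 1.9, 2.3, 1.3; M̄R̄ = 92.8000 / 16 = 5.8000
UCL_MR = D₄·M̄R̄ = 3.267 × 5.8000 = 18.9486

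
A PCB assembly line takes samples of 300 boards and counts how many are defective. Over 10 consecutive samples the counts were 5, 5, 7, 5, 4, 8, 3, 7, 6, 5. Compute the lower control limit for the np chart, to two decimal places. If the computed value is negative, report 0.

0.00

p̄ = Σdᵢ / (k·n) = 55 / (10 × 300) = 0.01833
LCL = np̄ − 3·√(np̄(1−p̄)) = 5.5000 − 3 × 2.3236 = -1.4708 → 0 (negative, so LCL = 0)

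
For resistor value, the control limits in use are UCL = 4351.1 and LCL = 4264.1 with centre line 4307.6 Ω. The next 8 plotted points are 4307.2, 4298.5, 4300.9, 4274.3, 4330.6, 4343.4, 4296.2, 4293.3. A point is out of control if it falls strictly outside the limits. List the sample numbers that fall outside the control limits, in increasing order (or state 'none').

none

All 8 points lie within [4264.1, 4351.1].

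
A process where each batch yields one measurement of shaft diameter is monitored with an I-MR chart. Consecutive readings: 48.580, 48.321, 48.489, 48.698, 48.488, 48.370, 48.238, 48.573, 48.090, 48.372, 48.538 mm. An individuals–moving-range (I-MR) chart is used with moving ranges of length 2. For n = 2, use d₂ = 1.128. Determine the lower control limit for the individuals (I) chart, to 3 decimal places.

X̄ = (48.580 + 48.321 + 48.489 + 48.698 + 48.488 + 48.370 + 48.238 + 48.573 + 48.090 + 48.372 + 48.538) / 11 = 48.4325
Moving ranges: 0.259, 0.168, 0.209, 0.210, 0.118, 0.132, 0.335, 0.483, 0.282, 0.166; M̄R̄ = 2.3620 / 10 = 0.2362
LCL = X̄ − 3·M̄R̄/d₂ = 48.4325 − 3 × 0.2362 / 1.128 = 47.8043

47.804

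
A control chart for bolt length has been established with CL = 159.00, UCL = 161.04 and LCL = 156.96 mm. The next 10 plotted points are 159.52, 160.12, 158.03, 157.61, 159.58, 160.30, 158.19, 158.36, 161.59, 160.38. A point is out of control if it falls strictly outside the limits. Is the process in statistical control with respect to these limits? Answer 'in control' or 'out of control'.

Compare each point to [156.96, 161.04]: sample 9 = 161.59 > UCL.

out of control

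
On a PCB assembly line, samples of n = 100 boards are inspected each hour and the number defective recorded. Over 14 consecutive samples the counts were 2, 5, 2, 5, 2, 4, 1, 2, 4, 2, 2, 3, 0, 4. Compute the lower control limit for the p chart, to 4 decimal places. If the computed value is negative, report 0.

p̄ = Σdᵢ / (k·n) = 38 / (14 × 100) = 0.02714
LCL = p̄ − 3·√(p̄(1−p̄)/n) = 0.02714 − 3 × 0.01625 = -0.02161 → 0 (negative, so LCL = 0)

0.0000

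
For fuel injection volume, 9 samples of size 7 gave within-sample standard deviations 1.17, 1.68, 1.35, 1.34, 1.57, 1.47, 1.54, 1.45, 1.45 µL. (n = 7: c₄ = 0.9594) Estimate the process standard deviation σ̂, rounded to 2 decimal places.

s̄ = (1.17 + 1.68 + 1.35 + 1.34 + 1.57 + 1.47 + 1.54 + 1.45 + 1.45) / 9 = 1.4467
σ̂ = s̄ / c₄ = 1.4467 / 0.9594 = 1.5079

1.51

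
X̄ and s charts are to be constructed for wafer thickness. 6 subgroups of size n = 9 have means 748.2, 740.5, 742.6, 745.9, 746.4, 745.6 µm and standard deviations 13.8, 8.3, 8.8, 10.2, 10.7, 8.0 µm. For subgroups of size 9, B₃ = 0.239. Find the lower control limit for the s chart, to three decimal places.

2.382

s̄ = (13.8 + 8.3 + 8.8 + 10.2 + 10.7 + 8.0) / 6 = 9.9667
LCL_s = B₃·s̄ = 0.239 × 9.9667 = 2.3820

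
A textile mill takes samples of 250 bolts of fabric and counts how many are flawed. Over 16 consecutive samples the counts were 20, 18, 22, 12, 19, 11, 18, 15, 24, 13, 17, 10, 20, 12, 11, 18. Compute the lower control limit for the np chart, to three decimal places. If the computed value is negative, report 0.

4.556

p̄ = Σdᵢ / (k·n) = 260 / (16 × 250) = 0.06500
LCL = np̄ − 3·√(np̄(1−p̄)) = 16.2500 − 3 × 3.8979 = 4.5563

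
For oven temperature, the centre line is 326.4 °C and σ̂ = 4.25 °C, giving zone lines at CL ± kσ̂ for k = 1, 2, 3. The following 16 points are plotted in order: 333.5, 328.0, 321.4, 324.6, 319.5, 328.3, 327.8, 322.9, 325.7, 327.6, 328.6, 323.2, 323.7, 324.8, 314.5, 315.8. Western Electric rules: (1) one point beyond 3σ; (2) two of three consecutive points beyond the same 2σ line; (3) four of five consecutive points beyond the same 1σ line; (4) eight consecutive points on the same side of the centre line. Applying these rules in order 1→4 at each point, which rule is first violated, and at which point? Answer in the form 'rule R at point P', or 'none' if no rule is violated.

rule 2 at point 16

Zone of each point (C = within 1σ̂, B = 1σ̂–2σ̂, A = 2σ̂–3σ̂, * = beyond 3σ̂; sign = side of CL): 1:+B, 2:+C, 3:-B, 4:-C, 5:-B, 6:+C, 7:+C, 8:-C, 9:-C, 10:+C, 11:+C, 12:-C, 13:-C, 14:-C, 15:-A, 16:-A
Rule 2 (two of three consecutive points beyond the same 2σ limit) is satisfied at point 16.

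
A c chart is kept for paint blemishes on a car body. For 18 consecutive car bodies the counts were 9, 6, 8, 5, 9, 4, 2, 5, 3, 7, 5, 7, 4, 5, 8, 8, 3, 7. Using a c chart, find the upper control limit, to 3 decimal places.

13.079

c̄ = (9 + 6 + 8 + 5 + 9 + 4 + 2 + 5 + 3 + 7 + 5 + 7 + 4 + 5 + 8 + 8 + 3 + 7) / 18 = 105 / 18 = 5.8333
UCL = c̄ + 3√c̄ = 5.8333 + 3 × √5.8333 = 5.8333 + 3 × 2.4152 = 13.0790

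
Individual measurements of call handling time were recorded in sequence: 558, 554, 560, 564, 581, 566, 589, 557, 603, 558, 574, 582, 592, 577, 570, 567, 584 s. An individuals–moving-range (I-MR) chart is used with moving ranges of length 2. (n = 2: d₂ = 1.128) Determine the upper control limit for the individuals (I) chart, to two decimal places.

617.25

X̄ = (558 + 554 + 560 + 564 + 581 + 566 + 589 + 557 + 603 + 558 + 574 + 582 + 592 + 577 + 570 + 567 + 584) / 17 = 572.7059
Moving ranges: 4, 6, 4, 17, 15, 23, 32, 46, 45, 16, 8, 10, 15, 7, 3, 17; M̄R̄ = 268.0000 / 16 = 16.7500
UCL = X̄ + 3·M̄R̄/d₂ = 572.7059 + 3 × 16.7500 / 1.128 = 617.2538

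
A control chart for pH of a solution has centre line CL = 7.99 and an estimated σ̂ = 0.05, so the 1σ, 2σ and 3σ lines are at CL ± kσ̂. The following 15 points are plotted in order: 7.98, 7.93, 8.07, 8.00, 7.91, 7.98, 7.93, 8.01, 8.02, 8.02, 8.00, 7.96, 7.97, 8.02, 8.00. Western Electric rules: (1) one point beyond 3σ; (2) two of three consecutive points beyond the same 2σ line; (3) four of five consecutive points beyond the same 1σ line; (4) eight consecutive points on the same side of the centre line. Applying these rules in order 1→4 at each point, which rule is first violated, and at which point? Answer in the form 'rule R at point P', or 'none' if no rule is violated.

none

Zone of each point (C = within 1σ̂, B = 1σ̂–2σ̂, A = 2σ̂–3σ̂, * = beyond 3σ̂; sign = side of CL): 1:-C, 2:-B, 3:+B, 4:+C, 5:-B, 6:-C, 7:-B, 8:+C, 9:+C, 10:+C, 11:+C, 12:-C, 13:-C, 14:+C, 15:+C
No rule fires across all 15 points.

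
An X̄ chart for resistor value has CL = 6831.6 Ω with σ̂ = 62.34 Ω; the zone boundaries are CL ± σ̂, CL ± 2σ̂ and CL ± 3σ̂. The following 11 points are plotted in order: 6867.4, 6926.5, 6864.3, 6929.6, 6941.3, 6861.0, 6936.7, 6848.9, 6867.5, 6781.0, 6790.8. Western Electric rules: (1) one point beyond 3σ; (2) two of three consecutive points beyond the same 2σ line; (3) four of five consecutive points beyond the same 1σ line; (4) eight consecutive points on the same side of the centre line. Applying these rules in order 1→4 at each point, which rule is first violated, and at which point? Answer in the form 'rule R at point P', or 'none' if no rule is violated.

Zone of each point (C = within 1σ̂, B = 1σ̂–2σ̂, A = 2σ̂–3σ̂, * = beyond 3σ̂; sign = side of CL): 1:+C, 2:+B, 3:+C, 4:+B, 5:+B, 6:+C, 7:+B, 8:+C, 9:+C, 10:-C, 11:-C
Rule 4 (eight consecutive points on the same side of the centre line) is satisfied at point 8.

rule 4 at point 8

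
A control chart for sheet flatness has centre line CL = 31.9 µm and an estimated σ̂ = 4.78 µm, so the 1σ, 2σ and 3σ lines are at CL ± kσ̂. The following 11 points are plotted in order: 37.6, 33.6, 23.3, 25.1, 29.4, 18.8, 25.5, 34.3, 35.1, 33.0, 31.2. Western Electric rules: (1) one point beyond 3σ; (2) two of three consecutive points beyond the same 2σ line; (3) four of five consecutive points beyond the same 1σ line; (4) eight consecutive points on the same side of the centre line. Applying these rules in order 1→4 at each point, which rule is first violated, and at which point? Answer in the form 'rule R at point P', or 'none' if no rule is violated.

Zone of each point (C = within 1σ̂, B = 1σ̂–2σ̂, A = 2σ̂–3σ̂, * = beyond 3σ̂; sign = side of CL): 1:+B, 2:+C, 3:-B, 4:-B, 5:-C, 6:-A, 7:-B, 8:+C, 9:+C, 10:+C, 11:-C
Rule 3 (four of five consecutive points beyond the same 1σ limit) is satisfied at point 7.

rule 3 at point 7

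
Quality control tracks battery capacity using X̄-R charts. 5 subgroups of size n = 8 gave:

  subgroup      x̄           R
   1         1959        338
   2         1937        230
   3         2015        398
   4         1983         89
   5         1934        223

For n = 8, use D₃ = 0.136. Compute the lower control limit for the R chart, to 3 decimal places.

R̄ = (338 + 230 + 398 + 89 + 223) / 5 = 1278.0000 / 5 = 255.6000
LCL_R = D₃·R̄ = 0.136 × 255.6000 = 34.7616

34.762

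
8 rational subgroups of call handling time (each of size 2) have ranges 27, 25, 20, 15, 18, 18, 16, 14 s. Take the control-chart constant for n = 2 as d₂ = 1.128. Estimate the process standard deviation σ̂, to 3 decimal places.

16.955

R̄ = (27 + 25 + 20 + 15 + 18 + 18 + 16 + 14) / 8 = 19.1250
σ̂ = R̄ / d₂ = 19.1250 / 1.128 = 16.9548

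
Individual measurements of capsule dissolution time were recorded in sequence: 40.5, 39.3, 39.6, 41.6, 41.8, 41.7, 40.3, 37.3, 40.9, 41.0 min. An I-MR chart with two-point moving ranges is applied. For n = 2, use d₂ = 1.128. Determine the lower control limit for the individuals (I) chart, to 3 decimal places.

X̄ = (40.5 + 39.3 + 39.6 + 41.6 + 41.8 + 41.7 + 40.3 + 37.3 + 40.9 + 41.0) / 10 = 40.4000
Moving ranges: 1.2, 0.3, 2.0, 0.2, 0.1, 1.4, 3.0, 3.6, 0.1; M̄R̄ = 11.9000 / 9 = 1.3222
LCL = X̄ − 3·M̄R̄/d₂ = 40.4000 − 3 × 1.3222 / 1.128 = 36.8835

36.883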